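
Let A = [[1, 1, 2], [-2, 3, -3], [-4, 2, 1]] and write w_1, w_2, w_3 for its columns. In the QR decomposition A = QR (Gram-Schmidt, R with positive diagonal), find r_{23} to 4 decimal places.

w_1 = (1, -2, -4); ‖w_1‖ = 4.5826, so q_1 = (0.2182, -0.4364, -0.8729).
q_1·w_2 = 0.2182·1 + (-0.4364)·3 + (-0.8729)·2 = -2.8368.
u_2 = w_2 + 2.8368·q_1 = (1.6190, 1.7619, -0.4762).
‖u_2‖ = 2.4398, so q_2 = (0.6636, 0.7222, -0.1952).
r_{23} = q_2·w_3 = -1.0345.

r_{23} = -1.0345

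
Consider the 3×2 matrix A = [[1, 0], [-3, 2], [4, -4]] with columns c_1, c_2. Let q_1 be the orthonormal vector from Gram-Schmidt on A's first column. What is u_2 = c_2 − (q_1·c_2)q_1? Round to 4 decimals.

u_2 = (0.8462, -0.5385, -0.6154)

c_1 = (1, -3, 4); ‖c_1‖ = 5.0990, so q_1 = (0.1961, -0.5883, 0.7845).
q_1·c_2 = 0.1961·0 + (-0.5883)·2 + 0.7845·(-4) = -4.3146.
u_2 = c_2 + 4.3146·q_1 = (0.8462, -0.5385, -0.6154).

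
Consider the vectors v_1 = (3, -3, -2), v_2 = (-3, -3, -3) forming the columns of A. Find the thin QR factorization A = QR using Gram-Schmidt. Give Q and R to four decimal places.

v_1 = (3, -3, -2); ‖v_1‖ = 4.6904, so q_1 = (0.6396, -0.6396, -0.4264).
q_1·v_2 = 0.6396·(-3) + (-0.6396)·(-3) + (-0.4264)·(-3) = 1.2792.
u_2 = v_2 − 1.2792·q_1 = (-3.8182, -2.1818, -2.4545).
‖u_2‖ = 5.0362, so q_2 = (-0.7581, -0.4332, -0.4874).

Q = [[0.6396, -0.7581], [-0.6396, -0.4332], [-0.4264, -0.4874]], R = [[4.6904, 1.2792], [0.0000, 5.0362]]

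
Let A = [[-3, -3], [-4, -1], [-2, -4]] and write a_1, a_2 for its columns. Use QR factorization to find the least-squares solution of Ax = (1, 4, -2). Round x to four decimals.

x = (-1.3131, 1.0990)

a_1 = (-3, -4, -2); ‖a_1‖ = 5.3852, so q_1 = (-0.5571, -0.7428, -0.3714).
q_1·a_2 = (-0.5571)·(-3) + (-0.7428)·(-1) + (-0.3714)·(-4) = 3.8996.
u_2 = a_2 − 3.8996·q_1 = (-0.8276, 1.8966, -2.5517).
‖u_2‖ = 3.2853, so q_2 = (-0.2519, 0.5773, -0.7767).
Qᵀb = (-2.7854, 3.6107).
Back-substitute: x_2 = 3.6107/3.2853 = 1.0990.
x_1 = (-2.7854 − 3.8996·1.0990)/5.3852 = -1.3131.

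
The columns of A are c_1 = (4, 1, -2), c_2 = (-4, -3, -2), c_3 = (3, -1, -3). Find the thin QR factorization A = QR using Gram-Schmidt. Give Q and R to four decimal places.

c_1 = (4, 1, -2); ‖c_1‖ = 4.5826, so e_1 = (0.8729, 0.2182, -0.4364).
e_1·c_2 = 0.8729·(-4) + 0.2182·(-3) + (-0.4364)·(-2) = -3.2733.
u_2 = c_2 + 3.2733·e_1 = (-1.1429, -2.2857, -3.4286).
‖u_2‖ = 4.2762, so e_2 = (-0.2673, -0.5345, -0.8018).
e_1·c_3 = 0.8729·3 + 0.2182·(-1) + (-0.4364)·(-3) = 3.7097; e_2·c_3 = (-0.2673)·3 + (-0.5345)·(-1) + (-0.8018)·(-3) = 2.1381.
u_3 = c_3 − 3.7097·e_1 − 2.1381·e_2 = (0.3333, -0.6667, 0.3333).
‖u_3‖ = 0.8165, so e_3 = (0.4082, -0.8165, 0.4082).

Q = [[0.8729, -0.2673, 0.4082], [0.2182, -0.5345, -0.8165], [-0.4364, -0.8018, 0.4082]], R = [[4.5826, -3.2733, 3.7097], [0.0000, 4.2762, 2.1381], [0.0000, 0.0000, 0.8165]]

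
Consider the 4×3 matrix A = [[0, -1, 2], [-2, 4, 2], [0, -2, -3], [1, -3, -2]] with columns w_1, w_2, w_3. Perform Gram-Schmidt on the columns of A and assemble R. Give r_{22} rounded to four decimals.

r_{22} = 2.4083

q_1 = w_1/‖w_1‖ = (0, -2, 0, 1)/2.2361 = (0.0000, -0.8944, 0.0000, 0.4472).
r_{12} = q_1·w_2 = -4.9193.
u_2 = w_2 + 4.9193·q_1 = (-1.0000, -0.4000, -2.0000, -0.8000).
r_{22} = ‖u_2‖ = 2.4083.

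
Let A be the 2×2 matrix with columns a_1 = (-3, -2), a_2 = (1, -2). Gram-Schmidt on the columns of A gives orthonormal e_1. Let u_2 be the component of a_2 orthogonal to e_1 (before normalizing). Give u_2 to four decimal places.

u_2 = (1.2308, -1.8462)

e_1 = a_1/‖a_1‖ = (-3, -2)/3.6056 = (-0.8321, -0.5547).
r_{12} = e_1·a_2 = 0.2774.
u_2 = a_2 − 0.2774·e_1 = (1.2308, -1.8462).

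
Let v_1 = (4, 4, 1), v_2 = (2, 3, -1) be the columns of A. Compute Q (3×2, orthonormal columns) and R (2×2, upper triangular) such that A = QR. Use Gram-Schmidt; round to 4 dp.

q_1 = v_1/‖v_1‖ = (4, 4, 1)/5.7446 = (0.6963, 0.6963, 0.1741).
r_{12} = q_1·v_2 = 3.3075.
u_2 = v_2 − 3.3075·q_1 = (-0.3030, 0.6970, -1.5758).
‖u_2‖ = 1.7495, so q_2 = (-0.1732, 0.3984, -0.9007).

Q = [[0.6963, -0.1732], [0.6963, 0.3984], [0.1741, -0.9007]], R = [[5.7446, 3.3075], [0.0000, 1.7495]]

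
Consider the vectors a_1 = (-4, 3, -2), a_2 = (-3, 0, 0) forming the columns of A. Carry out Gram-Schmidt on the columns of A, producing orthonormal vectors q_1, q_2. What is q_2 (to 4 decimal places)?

q_2 = (-0.6695, -0.6180, 0.4120)

q_1 = a_1/‖a_1‖ = (-4, 3, -2)/5.3852 = (-0.7428, 0.5571, -0.3714).
r_{12} = q_1·a_2 = 2.2283.
u_2 = a_2 − 2.2283·q_1 = (-1.3448, -1.2414, 0.8276).
‖u_2‖ = 2.0086, so q_2 = (-0.6695, -0.6180, 0.4120).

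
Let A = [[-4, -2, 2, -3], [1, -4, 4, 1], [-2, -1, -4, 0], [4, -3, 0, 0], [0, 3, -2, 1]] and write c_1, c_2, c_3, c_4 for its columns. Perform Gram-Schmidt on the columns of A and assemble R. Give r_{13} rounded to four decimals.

r_{13} = 0.6576

c_1 = (-4, 1, -2, 4, 0); ‖c_1‖ = 6.0828, so q_1 = (-0.6576, 0.1644, -0.3288, 0.6576, 0.0000).
r_{13} = q_1·c_3 = 0.6576.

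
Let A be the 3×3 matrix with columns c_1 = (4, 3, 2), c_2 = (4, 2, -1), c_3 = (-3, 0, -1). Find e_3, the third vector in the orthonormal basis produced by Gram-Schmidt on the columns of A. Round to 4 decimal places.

c_1 = (4, 3, 2); ‖c_1‖ = 5.3852, so e_1 = (0.7428, 0.5571, 0.3714).
e_1·c_2 = 0.7428·4 + 0.5571·2 + 0.3714·(-1) = 3.7139.
u_2 = c_2 − 3.7139·e_1 = (1.2414, -0.0690, -2.3793).
‖u_2‖ = 2.6846, so e_2 = (0.4624, -0.0257, -0.8863).
e_1·c_3 = 0.7428·(-3) + 0.5571·0 + 0.3714·(-1) = -2.5997; e_2·c_3 = 0.4624·(-3) + (-0.0257)·0 + (-0.8863)·(-1) = -0.5009.
u_3 = c_3 + 2.5997·e_1 + 0.5009·e_2 = (-0.8373, 1.4354, -0.4785).
‖u_3‖ = 1.7293, so e_3 = (-0.4842, 0.8301, -0.2767).

e_3 = (-0.4842, 0.8301, -0.2767)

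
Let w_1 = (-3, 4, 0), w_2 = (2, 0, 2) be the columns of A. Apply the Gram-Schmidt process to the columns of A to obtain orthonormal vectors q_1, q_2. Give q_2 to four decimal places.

q_1 = w_1/‖w_1‖ = (-3, 4, 0)/5.0000 = (-0.6000, 0.8000, 0.0000).
r_{12} = q_1·w_2 = -1.2000.
u_2 = w_2 + 1.2000·q_1 = (1.2800, 0.9600, 2.0000).
‖u_2‖ = 2.5612, so q_2 = (0.4998, 0.3748, 0.7809).

q_2 = (0.4998, 0.3748, 0.7809)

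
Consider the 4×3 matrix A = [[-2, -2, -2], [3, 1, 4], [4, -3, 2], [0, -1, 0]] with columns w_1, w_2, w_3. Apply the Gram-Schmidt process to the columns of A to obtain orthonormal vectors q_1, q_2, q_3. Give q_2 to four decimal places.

q_1 = w_1/‖w_1‖ = (-2, 3, 4, 0)/5.3852 = (-0.3714, 0.5571, 0.7428, 0.0000).
r_{12} = q_1·w_2 = -0.9285.
u_2 = w_2 + 0.9285·q_1 = (-2.3448, 1.5172, -2.3103, -1.0000).
‖u_2‖ = 3.7600, so q_2 = (-0.6236, 0.4035, -0.6144, -0.2660).

q_2 = (-0.6236, 0.4035, -0.6144, -0.2660)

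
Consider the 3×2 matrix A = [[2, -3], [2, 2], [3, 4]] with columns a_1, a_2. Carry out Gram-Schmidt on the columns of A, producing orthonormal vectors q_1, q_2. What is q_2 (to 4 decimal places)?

q_2 = (-0.8686, 0.1713, 0.4649)

a_1 = (2, 2, 3); ‖a_1‖ = 4.1231, so q_1 = (0.4851, 0.4851, 0.7276).
q_1·a_2 = 0.4851·(-3) + 0.4851·2 + 0.7276·4 = 2.4254.
u_2 = a_2 − 2.4254·q_1 = (-4.1765, 0.8235, 2.2353).
‖u_2‖ = 4.8081, so q_2 = (-0.8686, 0.1713, 0.4649).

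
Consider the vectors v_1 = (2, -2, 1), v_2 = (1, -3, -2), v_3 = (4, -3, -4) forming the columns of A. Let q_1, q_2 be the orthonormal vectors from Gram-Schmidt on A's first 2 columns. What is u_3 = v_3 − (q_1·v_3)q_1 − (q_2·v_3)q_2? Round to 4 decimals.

u_3 = (2.2556, 1.6111, -1.2889)

v_1 = (2, -2, 1); ‖v_1‖ = 3.0000, so q_1 = (0.6667, -0.6667, 0.3333).
q_1·v_2 = 0.6667·1 + (-0.6667)·(-3) + 0.3333·(-2) = 2.0000.
u_2 = v_2 − 2.0000·q_1 = (-0.3333, -1.6667, -2.6667).
‖u_2‖ = 3.1623, so q_2 = (-0.1054, -0.5270, -0.8433).
q_1·v_3 = 0.6667·4 + (-0.6667)·(-3) + 0.3333·(-4) = 3.3333; q_2·v_3 = (-0.1054)·4 + (-0.5270)·(-3) + (-0.8433)·(-4) = 4.5326.
u_3 = v_3 − 3.3333·q_1 − 4.5326·q_2 = (2.2556, 1.6111, -1.2889).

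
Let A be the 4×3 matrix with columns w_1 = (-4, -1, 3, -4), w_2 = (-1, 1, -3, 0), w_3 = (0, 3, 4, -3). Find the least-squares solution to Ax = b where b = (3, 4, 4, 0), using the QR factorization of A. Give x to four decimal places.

w_1 = (-4, -1, 3, -4); ‖w_1‖ = 6.4807, so e_1 = (-0.6172, -0.1543, 0.4629, -0.6172).
e_1·w_2 = (-0.6172)·(-1) + (-0.1543)·1 + 0.4629·(-3) + (-0.6172)·0 = -0.9258.
u_2 = w_2 + 0.9258·e_1 = (-1.5714, 0.8571, -2.5714, -0.5714).
‖u_2‖ = 3.1848, so e_2 = (-0.4934, 0.2691, -0.8074, -0.1794).
e_1·w_3 = (-0.6172)·0 + (-0.1543)·3 + 0.4629·4 + (-0.6172)·(-3) = 3.2404; e_2·w_3 = (-0.4934)·0 + 0.2691·3 + (-0.8074)·4 + (-0.1794)·(-3) = -1.8840.
u_3 = w_3 − 3.2404·e_1 + 1.8840·e_2 = (1.0704, 4.0070, 0.9789, -1.3380).
‖u_3‖ = 4.4666, so e_3 = (0.2396, 0.8971, 0.2192, -0.2996).
Qᵀb = (-0.6172, -3.6333, 5.1840).
Back-substitute: x_3 = 5.1840/4.4666 = 1.1606.
x_2 = (-3.6333 + 1.8840·1.1606)/3.1848 = -0.4543.
x_1 = (-0.6172 + 0.9258·(-0.4543) − 3.2404·1.1606)/6.4807 = -0.7404.

x = (-0.7404, -0.4543, 1.1606)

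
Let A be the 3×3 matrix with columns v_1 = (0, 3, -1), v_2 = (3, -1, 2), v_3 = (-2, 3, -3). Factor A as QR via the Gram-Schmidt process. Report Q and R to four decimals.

q_1 = v_1/‖v_1‖ = (0, 3, -1)/3.1623 = (0.0000, 0.9487, -0.3162).
r_{12} = q_1·v_2 = -1.5811.
u_2 = v_2 + 1.5811·q_1 = (3.0000, 0.5000, 1.5000).
‖u_2‖ = 3.3912, so q_2 = (0.8847, 0.1474, 0.4423).
r_{13} = q_1·v_3 = 3.7947; r_{23} = q_2·v_3 = -2.6540.
u_3 = v_3 − 3.7947·q_1 + 2.6540·q_2 = (0.3478, -0.2087, -0.6261).
‖u_3‖ = 0.7460, so q_3 = (0.4663, -0.2798, -0.8393).

Q = [[0.0000, 0.8847, 0.4663], [0.9487, 0.1474, -0.2798], [-0.3162, 0.4423, -0.8393]], R = [[3.1623, -1.5811, 3.7947], [0.0000, 3.3912, -2.6540], [0.0000, 0.0000, 0.7460]]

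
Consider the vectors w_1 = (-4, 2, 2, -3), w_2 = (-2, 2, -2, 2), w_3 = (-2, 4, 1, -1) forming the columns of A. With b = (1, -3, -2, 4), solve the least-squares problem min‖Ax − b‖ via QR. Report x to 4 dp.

x = (-0.1953, 0.7770, -1.0053)

w_1 = (-4, 2, 2, -3); ‖w_1‖ = 5.7446, so e_1 = (-0.6963, 0.3482, 0.3482, -0.5222).
e_1·w_2 = (-0.6963)·(-2) + 0.3482·2 + 0.3482·(-2) + (-0.5222)·2 = 0.3482.
u_2 = w_2 − 0.3482·e_1 = (-1.7576, 1.8788, -2.1212, 2.1818).
‖u_2‖ = 3.9848, so e_2 = (-0.4411, 0.4715, -0.5323, 0.5475).
e_1·w_3 = (-0.6963)·(-2) + 0.3482·4 + 0.3482·1 + (-0.5222)·(-1) = 3.6556; e_2·w_3 = (-0.4411)·(-2) + 0.4715·4 + (-0.5323)·1 + 0.5475·(-1) = 1.6882.
u_3 = w_3 − 3.6556·e_1 − 1.6882·e_2 = (1.2901, 1.9313, 0.6260, -0.0153).
‖u_3‖ = 2.4055, so e_3 = (0.5363, 0.8029, 0.2602, -0.0063).
Qᵀb = (-4.5260, 1.3992, -2.4182).
Back-substitute: x_3 = -2.4182/2.4055 = -1.0053.
x_2 = (1.3992 − 1.6882·(-1.0053))/3.9848 = 0.7770.
x_1 = (-4.5260 − 0.3482·0.7770 − 3.6556·(-1.0053))/5.7446 = -0.1953.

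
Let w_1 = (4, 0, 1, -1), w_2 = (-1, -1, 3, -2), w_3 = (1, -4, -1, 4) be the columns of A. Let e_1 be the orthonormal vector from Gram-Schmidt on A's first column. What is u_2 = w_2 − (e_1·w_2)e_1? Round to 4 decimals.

w_1 = (4, 0, 1, -1); ‖w_1‖ = 4.2426, so e_1 = (0.9428, 0.0000, 0.2357, -0.2357).
e_1·w_2 = 0.9428·(-1) + 0.0000·(-1) + 0.2357·3 + (-0.2357)·(-2) = 0.2357.
u_2 = w_2 − 0.2357·e_1 = (-1.2222, -1.0000, 2.9444, -1.9444).

u_2 = (-1.2222, -1.0000, 2.9444, -1.9444)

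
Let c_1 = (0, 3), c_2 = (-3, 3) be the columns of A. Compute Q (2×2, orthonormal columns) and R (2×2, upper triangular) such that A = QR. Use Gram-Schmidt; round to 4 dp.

Q = [[0.0000, -1.0000], [1.0000, 0.0000]], R = [[3.0000, 3.0000], [0.0000, 3.0000]]

q_1 = c_1/‖c_1‖ = (0, 3)/3.0000 = (0.0000, 1.0000).
r_{12} = q_1·c_2 = 3.0000.
u_2 = c_2 − 3.0000·q_1 = (-3.0000, 0.0000).
‖u_2‖ = 3.0000, so q_2 = (-1.0000, 0.0000).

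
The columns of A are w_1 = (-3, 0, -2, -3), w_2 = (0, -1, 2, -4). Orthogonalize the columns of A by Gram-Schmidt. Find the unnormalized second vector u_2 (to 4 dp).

w_1 = (-3, 0, -2, -3); ‖w_1‖ = 4.6904, so e_1 = (-0.6396, 0.0000, -0.4264, -0.6396).
e_1·w_2 = (-0.6396)·0 + 0.0000·(-1) + (-0.4264)·2 + (-0.6396)·(-4) = 1.7056.
u_2 = w_2 − 1.7056·e_1 = (1.0909, -1.0000, 2.7273, -2.9091).

u_2 = (1.0909, -1.0000, 2.7273, -2.9091)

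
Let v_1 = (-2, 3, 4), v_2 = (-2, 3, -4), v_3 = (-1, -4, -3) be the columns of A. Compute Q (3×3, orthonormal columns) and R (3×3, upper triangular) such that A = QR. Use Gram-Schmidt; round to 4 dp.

v_1 = (-2, 3, 4); ‖v_1‖ = 5.3852, so e_1 = (-0.3714, 0.5571, 0.7428).
e_1·v_2 = (-0.3714)·(-2) + 0.5571·3 + 0.7428·(-4) = -0.5571.
u_2 = v_2 + 0.5571·e_1 = (-2.2069, 3.3103, -3.5862).
‖u_2‖ = 5.3563, so e_2 = (-0.4120, 0.6180, -0.6695).
e_1·v_3 = (-0.3714)·(-1) + 0.5571·(-4) + 0.7428·(-3) = -4.0853; e_2·v_3 = (-0.4120)·(-1) + 0.6180·(-4) + (-0.6695)·(-3) = -0.0515.
u_3 = v_3 + 4.0853·e_1 + 0.0515·e_2 = (-2.5385, -1.6923, 0.0000).
‖u_3‖ = 3.0509, so e_3 = (-0.8321, -0.5547, 0.0000).

Q = [[-0.3714, -0.4120, -0.8321], [0.5571, 0.6180, -0.5547], [0.7428, -0.6695, 0.0000]], R = [[5.3852, -0.5571, -4.0853], [0.0000, 5.3563, -0.0515], [0.0000, 0.0000, 3.0509]]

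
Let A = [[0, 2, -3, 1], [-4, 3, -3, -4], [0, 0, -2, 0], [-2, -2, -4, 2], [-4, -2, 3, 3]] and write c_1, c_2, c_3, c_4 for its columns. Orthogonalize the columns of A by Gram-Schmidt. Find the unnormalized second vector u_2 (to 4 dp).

u_2 = (2.0000, 3.0000, 0.0000, -2.0000, -2.0000)

c_1 = (0, -4, 0, -2, -4); ‖c_1‖ = 6.0000, so q_1 = (0.0000, -0.6667, 0.0000, -0.3333, -0.6667).
q_1·c_2 = 0.0000·2 + (-0.6667)·3 + 0.0000·0 + (-0.3333)·(-2) + (-0.6667)·(-2) = 0.0000.
u_2 = c_2 + 0.0000·q_1 = (2.0000, 3.0000, 0.0000, -2.0000, -2.0000).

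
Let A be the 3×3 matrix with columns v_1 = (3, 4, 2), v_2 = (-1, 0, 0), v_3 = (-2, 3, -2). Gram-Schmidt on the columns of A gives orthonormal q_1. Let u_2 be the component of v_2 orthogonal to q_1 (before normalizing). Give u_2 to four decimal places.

u_2 = (-0.6897, 0.4138, 0.2069)

q_1 = v_1/‖v_1‖ = (3, 4, 2)/5.3852 = (0.5571, 0.7428, 0.3714).
r_{12} = q_1·v_2 = -0.5571.
u_2 = v_2 + 0.5571·q_1 = (-0.6897, 0.4138, 0.2069).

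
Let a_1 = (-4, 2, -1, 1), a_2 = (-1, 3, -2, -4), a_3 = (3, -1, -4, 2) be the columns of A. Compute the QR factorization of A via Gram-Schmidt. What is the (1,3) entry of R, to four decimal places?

a_1 = (-4, 2, -1, 1); ‖a_1‖ = 4.6904, so q_1 = (-0.8528, 0.4264, -0.2132, 0.2132).
r_{13} = q_1·a_3 = -1.7056.

r_{13} = -1.7056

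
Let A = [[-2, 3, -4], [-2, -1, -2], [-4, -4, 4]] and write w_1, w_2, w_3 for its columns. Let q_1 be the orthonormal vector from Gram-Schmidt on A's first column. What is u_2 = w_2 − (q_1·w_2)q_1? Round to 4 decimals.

q_1 = w_1/‖w_1‖ = (-2, -2, -4)/4.8990 = (-0.4082, -0.4082, -0.8165).
r_{12} = q_1·w_2 = 2.4495.
u_2 = w_2 − 2.4495·q_1 = (4.0000, 0.0000, -2.0000).

u_2 = (4.0000, 0.0000, -2.0000)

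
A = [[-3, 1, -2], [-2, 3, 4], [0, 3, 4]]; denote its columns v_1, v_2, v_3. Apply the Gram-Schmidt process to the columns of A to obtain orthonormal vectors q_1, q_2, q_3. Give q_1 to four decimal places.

q_1 = (-0.8321, -0.5547, 0.0000)

v_1 = (-3, -2, 0); ‖v_1‖ = 3.6056, so q_1 = (-0.8321, -0.5547, 0.0000).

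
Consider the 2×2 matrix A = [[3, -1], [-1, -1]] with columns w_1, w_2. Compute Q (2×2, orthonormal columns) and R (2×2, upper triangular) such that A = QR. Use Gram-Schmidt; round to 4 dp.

Q = [[0.9487, -0.3162], [-0.3162, -0.9487]], R = [[3.1623, -0.6325], [0.0000, 1.2649]]

e_1 = w_1/‖w_1‖ = (3, -1)/3.1623 = (0.9487, -0.3162).
r_{12} = e_1·w_2 = -0.6325.
u_2 = w_2 + 0.6325·e_1 = (-0.4000, -1.2000).
‖u_2‖ = 1.2649, so e_2 = (-0.3162, -0.9487).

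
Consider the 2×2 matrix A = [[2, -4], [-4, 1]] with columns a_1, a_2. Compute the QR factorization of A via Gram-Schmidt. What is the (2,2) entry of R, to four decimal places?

a_1 = (2, -4); ‖a_1‖ = 4.4721, so e_1 = (0.4472, -0.8944).
e_1·a_2 = 0.4472·(-4) + (-0.8944)·1 = -2.6833.
u_2 = a_2 + 2.6833·e_1 = (-2.8000, -1.4000).
r_{22} = ‖u_2‖ = 3.1305.

r_{22} = 3.1305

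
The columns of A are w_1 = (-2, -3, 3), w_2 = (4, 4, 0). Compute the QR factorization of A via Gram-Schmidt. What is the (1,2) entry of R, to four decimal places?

r_{12} = -4.2640

w_1 = (-2, -3, 3); ‖w_1‖ = 4.6904, so e_1 = (-0.4264, -0.6396, 0.6396).
r_{12} = e_1·w_2 = -4.2640.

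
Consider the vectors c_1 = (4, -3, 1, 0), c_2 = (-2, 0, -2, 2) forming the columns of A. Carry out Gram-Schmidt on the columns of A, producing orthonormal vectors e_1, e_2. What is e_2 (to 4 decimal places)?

e_1 = c_1/‖c_1‖ = (4, -3, 1, 0)/5.0990 = (0.7845, -0.5883, 0.1961, 0.0000).
r_{12} = e_1·c_2 = -1.9612.
u_2 = c_2 + 1.9612·e_1 = (-0.4615, -1.1538, -1.6154, 2.0000).
‖u_2‖ = 2.8555, so e_2 = (-0.1616, -0.4041, -0.5657, 0.7004).

e_2 = (-0.1616, -0.4041, -0.5657, 0.7004)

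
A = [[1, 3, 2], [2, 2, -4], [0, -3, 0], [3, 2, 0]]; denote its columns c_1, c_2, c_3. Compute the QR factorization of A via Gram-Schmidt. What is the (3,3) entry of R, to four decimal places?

r_{33} = 4.0636

q_1 = c_1/‖c_1‖ = (1, 2, 0, 3)/3.7417 = (0.2673, 0.5345, 0.0000, 0.8018).
r_{12} = q_1·c_2 = 3.4744.
u_2 = c_2 − 3.4744·q_1 = (2.0714, 0.1429, -3.0000, -0.7857).
‖u_2‖ = 3.7321, so q_2 = (0.5550, 0.0383, -0.8038, -0.2105).
r_{13} = q_1·c_3 = -1.6036; r_{23} = q_2·c_3 = 0.9569.
u_3 = c_3 + 1.6036·q_1 − 0.9569·q_2 = (1.8974, -3.1795, 0.7692, 1.4872).
r_{33} = ‖u_3‖ = 4.0636.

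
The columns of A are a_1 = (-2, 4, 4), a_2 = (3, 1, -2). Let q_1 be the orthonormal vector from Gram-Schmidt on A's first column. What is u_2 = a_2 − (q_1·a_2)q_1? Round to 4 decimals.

a_1 = (-2, 4, 4); ‖a_1‖ = 6.0000, so q_1 = (-0.3333, 0.6667, 0.6667).
q_1·a_2 = (-0.3333)·3 + 0.6667·1 + 0.6667·(-2) = -1.6667.
u_2 = a_2 + 1.6667·q_1 = (2.4444, 2.1111, -0.8889).

u_2 = (2.4444, 2.1111, -0.8889)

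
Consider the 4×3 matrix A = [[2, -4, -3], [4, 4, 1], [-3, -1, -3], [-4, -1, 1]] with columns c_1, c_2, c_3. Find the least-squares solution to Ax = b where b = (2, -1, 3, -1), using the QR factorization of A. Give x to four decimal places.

x = (-0.0929, 0.1372, -0.9596)

e_1 = c_1/‖c_1‖ = (2, 4, -3, -4)/6.7082 = (0.2981, 0.5963, -0.4472, -0.5963).
r_{12} = e_1·c_2 = 2.2361.
u_2 = c_2 − 2.2361·e_1 = (-4.6667, 2.6667, 0.0000, 0.3333).
‖u_2‖ = 5.3852, so e_2 = (-0.8666, 0.4952, 0.0000, 0.0619).
r_{13} = e_1·c_3 = 0.4472; r_{23} = e_2·c_3 = 3.1568.
u_3 = c_3 − 0.4472·e_1 − 3.1568·e_2 = (-0.3977, -0.8299, -2.8000, 1.0713).
‖u_3‖ = 3.1360, so e_3 = (-0.1268, -0.2646, -0.8929, 0.3416).
Qᵀb = (-0.7454, -2.2902, -3.0092).
Back-substitute: x_3 = -3.0092/3.1360 = -0.9596.
x_2 = (-2.2902 − 3.1568·(-0.9596))/5.3852 = 0.1372.
x_1 = (-0.7454 − 2.2361·0.1372 − 0.4472·(-0.9596))/6.7082 = -0.0929.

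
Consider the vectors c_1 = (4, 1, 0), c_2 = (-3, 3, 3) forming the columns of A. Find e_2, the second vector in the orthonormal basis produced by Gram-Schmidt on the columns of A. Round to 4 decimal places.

e_1 = c_1/‖c_1‖ = (4, 1, 0)/4.1231 = (0.9701, 0.2425, 0.0000).
r_{12} = e_1·c_2 = -2.1828.
u_2 = c_2 + 2.1828·e_1 = (-0.8824, 3.5294, 3.0000).
‖u_2‖ = 4.7154, so e_2 = (-0.1871, 0.7485, 0.6362).

e_2 = (-0.1871, 0.7485, 0.6362)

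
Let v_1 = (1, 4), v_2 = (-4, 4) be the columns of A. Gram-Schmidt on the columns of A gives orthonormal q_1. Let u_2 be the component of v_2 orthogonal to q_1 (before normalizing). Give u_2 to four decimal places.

u_2 = (-4.7059, 1.1765)

q_1 = v_1/‖v_1‖ = (1, 4)/4.1231 = (0.2425, 0.9701).
r_{12} = q_1·v_2 = 2.9104.
u_2 = v_2 − 2.9104·q_1 = (-4.7059, 1.1765).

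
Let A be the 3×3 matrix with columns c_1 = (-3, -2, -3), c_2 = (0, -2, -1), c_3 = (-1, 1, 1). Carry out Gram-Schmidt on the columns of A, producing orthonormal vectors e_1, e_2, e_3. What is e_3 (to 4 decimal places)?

c_1 = (-3, -2, -3); ‖c_1‖ = 4.6904, so e_1 = (-0.6396, -0.4264, -0.6396).
e_1·c_2 = (-0.6396)·0 + (-0.4264)·(-2) + (-0.6396)·(-1) = 1.4924.
u_2 = c_2 − 1.4924·e_1 = (0.9545, -1.3636, -0.0455).
‖u_2‖ = 1.6652, so e_2 = (0.5732, -0.8189, -0.0273).
e_1·c_3 = (-0.6396)·(-1) + (-0.4264)·1 + (-0.6396)·1 = -0.4264; e_2·c_3 = 0.5732·(-1) + (-0.8189)·1 + (-0.0273)·1 = -1.4195.
u_3 = c_3 + 0.4264·e_1 + 1.4195·e_2 = (-0.4590, -0.3443, 0.6885).
‖u_3‖ = 0.8963, so e_3 = (-0.5121, -0.3841, 0.7682).

e_3 = (-0.5121, -0.3841, 0.7682)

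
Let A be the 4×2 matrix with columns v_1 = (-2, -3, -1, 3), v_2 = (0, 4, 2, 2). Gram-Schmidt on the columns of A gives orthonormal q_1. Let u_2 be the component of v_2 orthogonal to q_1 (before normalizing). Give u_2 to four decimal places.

v_1 = (-2, -3, -1, 3); ‖v_1‖ = 4.7958, so q_1 = (-0.4170, -0.6255, -0.2085, 0.6255).
q_1·v_2 = (-0.4170)·0 + (-0.6255)·4 + (-0.2085)·2 + 0.6255·2 = -1.6681.
u_2 = v_2 + 1.6681·q_1 = (-0.6957, 2.9565, 1.6522, 3.0435).

u_2 = (-0.6957, 2.9565, 1.6522, 3.0435)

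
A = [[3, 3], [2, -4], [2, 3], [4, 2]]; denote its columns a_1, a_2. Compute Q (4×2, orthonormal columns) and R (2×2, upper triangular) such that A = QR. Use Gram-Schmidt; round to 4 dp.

a_1 = (3, 2, 2, 4); ‖a_1‖ = 5.7446, so q_1 = (0.5222, 0.3482, 0.3482, 0.6963).
q_1·a_2 = 0.5222·3 + 0.3482·(-4) + 0.3482·3 + 0.6963·2 = 2.6112.
u_2 = a_2 − 2.6112·q_1 = (1.6364, -4.9091, 2.0909, 0.1818).
‖u_2‖ = 5.5841, so q_2 = (0.2930, -0.8791, 0.3744, 0.0326).

Q = [[0.5222, 0.2930], [0.3482, -0.8791], [0.3482, 0.3744], [0.6963, 0.0326]], R = [[5.7446, 2.6112], [0.0000, 5.5841]]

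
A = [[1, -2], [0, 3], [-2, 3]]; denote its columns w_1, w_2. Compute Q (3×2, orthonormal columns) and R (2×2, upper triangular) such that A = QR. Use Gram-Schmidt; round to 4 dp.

Q = [[0.4472, -0.1319], [0.0000, 0.9891], [-0.8944, -0.0659]], R = [[2.2361, -3.5777], [0.0000, 3.0332]]

e_1 = w_1/‖w_1‖ = (1, 0, -2)/2.2361 = (0.4472, 0.0000, -0.8944).
r_{12} = e_1·w_2 = -3.5777.
u_2 = w_2 + 3.5777·e_1 = (-0.4000, 3.0000, -0.2000).
‖u_2‖ = 3.0332, so e_2 = (-0.1319, 0.9891, -0.0659).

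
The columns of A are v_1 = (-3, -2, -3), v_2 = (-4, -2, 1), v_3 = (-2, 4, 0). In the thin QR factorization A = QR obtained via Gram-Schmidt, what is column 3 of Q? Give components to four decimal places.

e_3 = (-0.4674, 0.8763, -0.1168)

v_1 = (-3, -2, -3); ‖v_1‖ = 4.6904, so e_1 = (-0.6396, -0.4264, -0.6396).
e_1·v_2 = (-0.6396)·(-4) + (-0.4264)·(-2) + (-0.6396)·1 = 2.7716.
u_2 = v_2 − 2.7716·e_1 = (-2.2273, -0.8182, 2.7727).
‖u_2‖ = 3.6494, so e_2 = (-0.6103, -0.2242, 0.7598).
e_1·v_3 = (-0.6396)·(-2) + (-0.4264)·4 + (-0.6396)·0 = -0.4264; e_2·v_3 = (-0.6103)·(-2) + (-0.2242)·4 + 0.7598·0 = 0.3238.
u_3 = v_3 + 0.4264·e_1 − 0.3238·e_2 = (-2.0751, 3.8908, -0.5188).
‖u_3‖ = 4.4400, so e_3 = (-0.4674, 0.8763, -0.1168).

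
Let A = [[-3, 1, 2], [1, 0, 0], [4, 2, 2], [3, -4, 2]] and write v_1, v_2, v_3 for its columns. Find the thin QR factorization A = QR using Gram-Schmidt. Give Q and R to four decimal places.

e_1 = v_1/‖v_1‖ = (-3, 1, 4, 3)/5.9161 = (-0.5071, 0.1690, 0.6761, 0.5071).
r_{12} = e_1·v_2 = -1.1832.
u_2 = v_2 + 1.1832·e_1 = (0.4000, 0.2000, 2.8000, -3.4000).
‖u_2‖ = 4.4272, so e_2 = (0.0904, 0.0452, 0.6325, -0.7680).
r_{13} = e_1·v_3 = 1.3522; r_{23} = e_2·v_3 = -0.0904.
u_3 = v_3 − 1.3522·e_1 + 0.0904·e_2 = (2.6939, -0.2245, 1.1429, 1.2449).
‖u_3‖ = 3.1880, so e_3 = (0.8450, -0.0704, 0.3585, 0.3905).

Q = [[-0.5071, 0.0904, 0.8450], [0.1690, 0.0452, -0.0704], [0.6761, 0.6325, 0.3585], [0.5071, -0.7680, 0.3905]], R = [[5.9161, -1.1832, 1.3522], [0.0000, 4.4272, -0.0904], [0.0000, 0.0000, 3.1880]]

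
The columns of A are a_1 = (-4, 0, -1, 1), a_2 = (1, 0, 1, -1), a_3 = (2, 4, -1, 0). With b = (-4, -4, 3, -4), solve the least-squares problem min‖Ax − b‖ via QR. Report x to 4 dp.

a_1 = (-4, 0, -1, 1); ‖a_1‖ = 4.2426, so q_1 = (-0.9428, 0.0000, -0.2357, 0.2357).
q_1·a_2 = (-0.9428)·1 + 0.0000·0 + (-0.2357)·1 + 0.2357·(-1) = -1.4142.
u_2 = a_2 + 1.4142·q_1 = (-0.3333, 0.0000, 0.6667, -0.6667).
‖u_2‖ = 1.0000, so q_2 = (-0.3333, 0.0000, 0.6667, -0.6667).
q_1·a_3 = (-0.9428)·2 + 0.0000·4 + (-0.2357)·(-1) + 0.2357·0 = -1.6499; q_2·a_3 = (-0.3333)·2 + 0.0000·4 + 0.6667·(-1) + (-0.6667)·0 = -1.3333.
u_3 = a_3 + 1.6499·q_1 + 1.3333·q_2 = (0.0000, 4.0000, -0.5000, -0.5000).
‖u_3‖ = 4.0620, so q_3 = (0.0000, 0.9847, -0.1231, -0.1231).
Qᵀb = (2.1213, 6.0000, -3.8158).
Back-substitute: x_3 = -3.8158/4.0620 = -0.9394.
x_2 = (6.0000 + 1.3333·(-0.9394))/1.0000 = 4.7475.
x_1 = (2.1213 + 1.4142·4.7475 + 1.6499·(-0.9394))/4.2426 = 1.7172.

x = (1.7172, 4.7475, -0.9394)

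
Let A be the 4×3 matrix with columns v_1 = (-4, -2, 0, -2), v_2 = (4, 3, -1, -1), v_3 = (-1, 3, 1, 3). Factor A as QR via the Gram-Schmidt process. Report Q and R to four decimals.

Q = [[-0.8165, 0.2074, -0.5217], [-0.4082, 0.4148, 0.8125], [0.0000, -0.3111, 0.1197], [-0.4082, -0.8296, 0.2309]], R = [[4.8990, -4.0825, -1.6330], [0.0000, 3.2146, -1.7628], [0.0000, 0.0000, 3.7717]]

v_1 = (-4, -2, 0, -2); ‖v_1‖ = 4.8990, so e_1 = (-0.8165, -0.4082, 0.0000, -0.4082).
e_1·v_2 = (-0.8165)·4 + (-0.4082)·3 + 0.0000·(-1) + (-0.4082)·(-1) = -4.0825.
u_2 = v_2 + 4.0825·e_1 = (0.6667, 1.3333, -1.0000, -2.6667).
‖u_2‖ = 3.2146, so e_2 = (0.2074, 0.4148, -0.3111, -0.8296).
e_1·v_3 = (-0.8165)·(-1) + (-0.4082)·3 + 0.0000·1 + (-0.4082)·3 = -1.6330; e_2·v_3 = 0.2074·(-1) + 0.4148·3 + (-0.3111)·1 + (-0.8296)·3 = -1.7628.
u_3 = v_3 + 1.6330·e_1 + 1.7628·e_2 = (-1.9677, 3.0645, 0.4516, 0.8710).
‖u_3‖ = 3.7717, so e_3 = (-0.5217, 0.8125, 0.1197, 0.2309).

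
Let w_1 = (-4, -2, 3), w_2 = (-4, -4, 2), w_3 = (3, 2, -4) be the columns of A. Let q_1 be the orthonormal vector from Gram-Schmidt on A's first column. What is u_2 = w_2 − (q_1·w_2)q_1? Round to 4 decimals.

u_2 = (0.1379, -1.9310, -1.1034)

w_1 = (-4, -2, 3); ‖w_1‖ = 5.3852, so q_1 = (-0.7428, -0.3714, 0.5571).
q_1·w_2 = (-0.7428)·(-4) + (-0.3714)·(-4) + 0.5571·2 = 5.5709.
u_2 = w_2 − 5.5709·q_1 = (0.1379, -1.9310, -1.1034).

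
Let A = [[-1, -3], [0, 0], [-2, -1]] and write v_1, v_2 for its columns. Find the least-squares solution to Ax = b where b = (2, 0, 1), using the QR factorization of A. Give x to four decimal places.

v_1 = (-1, 0, -2); ‖v_1‖ = 2.2361, so q_1 = (-0.4472, 0.0000, -0.8944).
q_1·v_2 = (-0.4472)·(-3) + 0.0000·0 + (-0.8944)·(-1) = 2.2361.
u_2 = v_2 − 2.2361·q_1 = (-2.0000, 0.0000, 1.0000).
‖u_2‖ = 2.2361, so q_2 = (-0.8944, 0.0000, 0.4472).
Qᵀb = (-1.7889, -1.3416).
Back-substitute: x_2 = -1.3416/2.2361 = -0.6000.
x_1 = (-1.7889 − 2.2361·(-0.6000))/2.2361 = -0.2000.

x = (-0.2000, -0.6000)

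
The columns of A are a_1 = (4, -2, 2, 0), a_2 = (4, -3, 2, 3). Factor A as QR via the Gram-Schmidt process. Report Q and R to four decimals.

a_1 = (4, -2, 2, 0); ‖a_1‖ = 4.8990, so e_1 = (0.8165, -0.4082, 0.4082, 0.0000).
e_1·a_2 = 0.8165·4 + (-0.4082)·(-3) + 0.4082·2 + 0.0000·3 = 5.3072.
u_2 = a_2 − 5.3072·e_1 = (-0.3333, -0.8333, -0.1667, 3.0000).
‖u_2‖ = 3.1358, so e_2 = (-0.1063, -0.2657, -0.0531, 0.9567).

Q = [[0.8165, -0.1063], [-0.4082, -0.2657], [0.4082, -0.0531], [0.0000, 0.9567]], R = [[4.8990, 5.3072], [0.0000, 3.1358]]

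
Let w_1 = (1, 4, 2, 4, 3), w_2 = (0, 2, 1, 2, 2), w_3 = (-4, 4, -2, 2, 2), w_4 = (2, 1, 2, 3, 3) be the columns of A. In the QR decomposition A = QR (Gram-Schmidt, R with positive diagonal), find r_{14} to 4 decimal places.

w_1 = (1, 4, 2, 4, 3); ‖w_1‖ = 6.7823, so q_1 = (0.1474, 0.5898, 0.2949, 0.5898, 0.4423).
r_{14} = q_1·w_4 = 4.5707.

r_{14} = 4.5707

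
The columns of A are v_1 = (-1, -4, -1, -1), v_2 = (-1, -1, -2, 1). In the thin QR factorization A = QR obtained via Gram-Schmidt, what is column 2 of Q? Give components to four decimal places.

v_1 = (-1, -4, -1, -1); ‖v_1‖ = 4.3589, so e_1 = (-0.2294, -0.9177, -0.2294, -0.2294).
e_1·v_2 = (-0.2294)·(-1) + (-0.9177)·(-1) + (-0.2294)·(-2) + (-0.2294)·1 = 1.3765.
u_2 = v_2 − 1.3765·e_1 = (-0.6842, 0.2632, -1.6842, 1.3158).
‖u_2‖ = 2.2595, so e_2 = (-0.3028, 0.1165, -0.7454, 0.5823).

e_2 = (-0.3028, 0.1165, -0.7454, 0.5823)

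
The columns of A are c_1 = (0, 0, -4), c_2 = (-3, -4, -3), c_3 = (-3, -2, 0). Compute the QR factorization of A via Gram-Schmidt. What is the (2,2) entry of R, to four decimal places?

r_{22} = 5.0000

c_1 = (0, 0, -4); ‖c_1‖ = 4.0000, so q_1 = (0.0000, 0.0000, -1.0000).
q_1·c_2 = 0.0000·(-3) + 0.0000·(-4) + (-1.0000)·(-3) = 3.0000.
u_2 = c_2 − 3.0000·q_1 = (-3.0000, -4.0000, 0.0000).
r_{22} = ‖u_2‖ = 5.0000.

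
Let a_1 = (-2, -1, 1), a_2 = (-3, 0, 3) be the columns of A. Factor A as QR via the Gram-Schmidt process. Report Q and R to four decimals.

Q = [[-0.8165, 0.0000], [-0.4082, 0.7071], [0.4082, 0.7071]], R = [[2.4495, 3.6742], [0.0000, 2.1213]]

a_1 = (-2, -1, 1); ‖a_1‖ = 2.4495, so q_1 = (-0.8165, -0.4082, 0.4082).
q_1·a_2 = (-0.8165)·(-3) + (-0.4082)·0 + 0.4082·3 = 3.6742.
u_2 = a_2 − 3.6742·q_1 = (0.0000, 1.5000, 1.5000).
‖u_2‖ = 2.1213, so q_2 = (0.0000, 0.7071, 0.7071).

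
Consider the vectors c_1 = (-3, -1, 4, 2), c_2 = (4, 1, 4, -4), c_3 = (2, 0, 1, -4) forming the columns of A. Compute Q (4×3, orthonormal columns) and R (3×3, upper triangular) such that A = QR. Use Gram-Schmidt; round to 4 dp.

Q = [[-0.5477, 0.5043, -0.5052], [-0.1826, 0.1201, -0.4363], [0.7303, 0.6724, -0.1206], [0.3651, -0.5283, -0.7348]], R = [[5.4772, -0.9129, -1.8257], [0.0000, 6.9402, 3.7943], [0.0000, 0.0000, 1.8083]]

c_1 = (-3, -1, 4, 2); ‖c_1‖ = 5.4772, so e_1 = (-0.5477, -0.1826, 0.7303, 0.3651).
e_1·c_2 = (-0.5477)·4 + (-0.1826)·1 + 0.7303·4 + 0.3651·(-4) = -0.9129.
u_2 = c_2 + 0.9129·e_1 = (3.5000, 0.8333, 4.6667, -3.6667).
‖u_2‖ = 6.9402, so e_2 = (0.5043, 0.1201, 0.6724, -0.5283).
e_1·c_3 = (-0.5477)·2 + (-0.1826)·0 + 0.7303·1 + 0.3651·(-4) = -1.8257; e_2·c_3 = 0.5043·2 + 0.1201·0 + 0.6724·1 + (-0.5283)·(-4) = 3.7943.
u_3 = c_3 + 1.8257·e_1 − 3.7943·e_2 = (-0.9135, -0.7889, -0.2180, -1.3287).
‖u_3‖ = 1.8083, so e_3 = (-0.5052, -0.4363, -0.1206, -0.7348).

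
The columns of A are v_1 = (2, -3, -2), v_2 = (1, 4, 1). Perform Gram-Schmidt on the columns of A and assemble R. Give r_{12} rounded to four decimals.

r_{12} = -2.9104

v_1 = (2, -3, -2); ‖v_1‖ = 4.1231, so e_1 = (0.4851, -0.7276, -0.4851).
r_{12} = e_1·v_2 = -2.9104.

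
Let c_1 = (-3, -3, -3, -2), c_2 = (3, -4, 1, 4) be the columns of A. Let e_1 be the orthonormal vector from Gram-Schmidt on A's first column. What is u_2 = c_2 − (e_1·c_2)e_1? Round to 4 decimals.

c_1 = (-3, -3, -3, -2); ‖c_1‖ = 5.5678, so e_1 = (-0.5388, -0.5388, -0.5388, -0.3592).
e_1·c_2 = (-0.5388)·3 + (-0.5388)·(-4) + (-0.5388)·1 + (-0.3592)·4 = -1.4368.
u_2 = c_2 + 1.4368·e_1 = (2.2258, -4.7742, 0.2258, 3.4839).

u_2 = (2.2258, -4.7742, 0.2258, 3.4839)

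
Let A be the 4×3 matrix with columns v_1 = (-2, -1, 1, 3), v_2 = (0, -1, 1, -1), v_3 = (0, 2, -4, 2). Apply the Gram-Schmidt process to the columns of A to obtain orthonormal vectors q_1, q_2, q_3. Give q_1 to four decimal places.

q_1 = (-0.5164, -0.2582, 0.2582, 0.7746)

q_1 = v_1/‖v_1‖ = (-2, -1, 1, 3)/3.8730 = (-0.5164, -0.2582, 0.2582, 0.7746).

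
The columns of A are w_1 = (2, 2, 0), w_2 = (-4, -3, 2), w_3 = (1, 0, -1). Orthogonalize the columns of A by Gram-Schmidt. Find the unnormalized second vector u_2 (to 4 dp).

u_2 = (-0.5000, 0.5000, 2.0000)

w_1 = (2, 2, 0); ‖w_1‖ = 2.8284, so q_1 = (0.7071, 0.7071, 0.0000).
q_1·w_2 = 0.7071·(-4) + 0.7071·(-3) + 0.0000·2 = -4.9497.
u_2 = w_2 + 4.9497·q_1 = (-0.5000, 0.5000, 2.0000).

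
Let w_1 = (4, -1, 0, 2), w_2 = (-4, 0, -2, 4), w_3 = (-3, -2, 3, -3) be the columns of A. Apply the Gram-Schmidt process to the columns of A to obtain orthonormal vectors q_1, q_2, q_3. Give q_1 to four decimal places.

q_1 = (0.8729, -0.2182, 0.0000, 0.4364)

q_1 = w_1/‖w_1‖ = (4, -1, 0, 2)/4.5826 = (0.8729, -0.2182, 0.0000, 0.4364).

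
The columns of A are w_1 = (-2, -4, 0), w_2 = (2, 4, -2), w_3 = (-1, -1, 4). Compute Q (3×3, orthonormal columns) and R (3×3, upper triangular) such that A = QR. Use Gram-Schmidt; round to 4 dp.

Q = [[-0.4472, 0.0000, -0.8944], [-0.8944, 0.0000, 0.4472], [0.0000, -1.0000, 0.0000]], R = [[4.4721, -4.4721, 1.3416], [0.0000, 2.0000, -4.0000], [0.0000, 0.0000, 0.4472]]

w_1 = (-2, -4, 0); ‖w_1‖ = 4.4721, so q_1 = (-0.4472, -0.8944, 0.0000).
q_1·w_2 = (-0.4472)·2 + (-0.8944)·4 + 0.0000·(-2) = -4.4721.
u_2 = w_2 + 4.4721·q_1 = (0.0000, 0.0000, -2.0000).
‖u_2‖ = 2.0000, so q_2 = (0.0000, 0.0000, -1.0000).
q_1·w_3 = (-0.4472)·(-1) + (-0.8944)·(-1) + 0.0000·4 = 1.3416; q_2·w_3 = 0.0000·(-1) + 0.0000·(-1) + (-1.0000)·4 = -4.0000.
u_3 = w_3 − 1.3416·q_1 + 4.0000·q_2 = (-0.4000, 0.2000, 0.0000).
‖u_3‖ = 0.4472, so q_3 = (-0.8944, 0.4472, 0.0000).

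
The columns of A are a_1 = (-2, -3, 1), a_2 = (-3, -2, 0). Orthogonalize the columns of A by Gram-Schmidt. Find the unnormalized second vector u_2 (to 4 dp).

u_2 = (-1.2857, 0.5714, -0.8571)

a_1 = (-2, -3, 1); ‖a_1‖ = 3.7417, so e_1 = (-0.5345, -0.8018, 0.2673).
e_1·a_2 = (-0.5345)·(-3) + (-0.8018)·(-2) + 0.2673·0 = 3.2071.
u_2 = a_2 − 3.2071·e_1 = (-1.2857, 0.5714, -0.8571).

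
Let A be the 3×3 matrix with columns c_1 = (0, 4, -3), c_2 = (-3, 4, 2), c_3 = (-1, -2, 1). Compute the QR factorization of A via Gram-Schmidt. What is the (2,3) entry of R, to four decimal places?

c_1 = (0, 4, -3); ‖c_1‖ = 5.0000, so e_1 = (0.0000, 0.8000, -0.6000).
e_1·c_2 = 0.0000·(-3) + 0.8000·4 + (-0.6000)·2 = 2.0000.
u_2 = c_2 − 2.0000·e_1 = (-3.0000, 2.4000, 3.2000).
‖u_2‖ = 5.0000, so e_2 = (-0.6000, 0.4800, 0.6400).
r_{23} = e_2·c_3 = 0.2800.

r_{23} = 0.2800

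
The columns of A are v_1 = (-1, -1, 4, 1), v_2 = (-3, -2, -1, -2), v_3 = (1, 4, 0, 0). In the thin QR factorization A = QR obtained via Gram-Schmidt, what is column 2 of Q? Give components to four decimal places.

v_1 = (-1, -1, 4, 1); ‖v_1‖ = 4.3589, so e_1 = (-0.2294, -0.2294, 0.9177, 0.2294).
e_1·v_2 = (-0.2294)·(-3) + (-0.2294)·(-2) + 0.9177·(-1) + 0.2294·(-2) = -0.2294.
u_2 = v_2 + 0.2294·e_1 = (-3.0526, -2.0526, -0.7895, -1.9474).
‖u_2‖ = 4.2364, so e_2 = (-0.7206, -0.4845, -0.1864, -0.4597).

e_2 = (-0.7206, -0.4845, -0.1864, -0.4597)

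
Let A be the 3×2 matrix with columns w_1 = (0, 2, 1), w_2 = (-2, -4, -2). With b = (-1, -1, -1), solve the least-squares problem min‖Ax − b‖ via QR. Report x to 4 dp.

w_1 = (0, 2, 1); ‖w_1‖ = 2.2361, so q_1 = (0.0000, 0.8944, 0.4472).
q_1·w_2 = 0.0000·(-2) + 0.8944·(-4) + 0.4472·(-2) = -4.4721.
u_2 = w_2 + 4.4721·q_1 = (-2.0000, 0.0000, 0.0000).
‖u_2‖ = 2.0000, so q_2 = (-1.0000, 0.0000, 0.0000).
Qᵀb = (-1.3416, 1.0000).
Back-substitute: x_2 = 1.0000/2.0000 = 0.5000.
x_1 = (-1.3416 + 4.4721·0.5000)/2.2361 = 0.4000.

x = (0.4000, 0.5000)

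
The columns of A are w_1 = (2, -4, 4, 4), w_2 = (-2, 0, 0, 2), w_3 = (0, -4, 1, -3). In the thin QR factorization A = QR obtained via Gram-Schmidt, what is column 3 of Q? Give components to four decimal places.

e_3 = (-0.4945, -0.7143, 0.0275, -0.4945)

w_1 = (2, -4, 4, 4); ‖w_1‖ = 7.2111, so e_1 = (0.2774, -0.5547, 0.5547, 0.5547).
e_1·w_2 = 0.2774·(-2) + (-0.5547)·0 + 0.5547·0 + 0.5547·2 = 0.5547.
u_2 = w_2 − 0.5547·e_1 = (-2.1538, 0.3077, -0.3077, 1.6923).
‖u_2‖ = 2.7735, so e_2 = (-0.7766, 0.1109, -0.1109, 0.6102).
e_1·w_3 = 0.2774·0 + (-0.5547)·(-4) + 0.5547·1 + 0.5547·(-3) = 1.1094; e_2·w_3 = (-0.7766)·0 + 0.1109·(-4) + (-0.1109)·1 + 0.6102·(-3) = -2.3852.
u_3 = w_3 − 1.1094·e_1 + 2.3852·e_2 = (-2.1600, -3.1200, 0.1200, -2.1600).
‖u_3‖ = 4.3681, so e_3 = (-0.4945, -0.7143, 0.0275, -0.4945).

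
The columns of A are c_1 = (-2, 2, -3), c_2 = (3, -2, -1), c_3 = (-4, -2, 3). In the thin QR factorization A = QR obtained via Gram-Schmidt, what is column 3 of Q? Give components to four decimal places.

e_3 = (-0.5819, -0.8001, -0.1455)

c_1 = (-2, 2, -3); ‖c_1‖ = 4.1231, so e_1 = (-0.4851, 0.4851, -0.7276).
e_1·c_2 = (-0.4851)·3 + 0.4851·(-2) + (-0.7276)·(-1) = -1.6977.
u_2 = c_2 + 1.6977·e_1 = (2.1765, -1.1765, -2.2353).
‖u_2‖ = 3.3343, so e_2 = (0.6527, -0.3528, -0.6704).
e_1·c_3 = (-0.4851)·(-4) + 0.4851·(-2) + (-0.7276)·3 = -1.2127; e_2·c_3 = 0.6527·(-4) + (-0.3528)·(-2) + (-0.6704)·3 = -3.9165.
u_3 = c_3 + 1.2127·e_1 + 3.9165·e_2 = (-2.0317, -2.7937, -0.5079).
‖u_3‖ = 3.4915, so e_3 = (-0.5819, -0.8001, -0.1455).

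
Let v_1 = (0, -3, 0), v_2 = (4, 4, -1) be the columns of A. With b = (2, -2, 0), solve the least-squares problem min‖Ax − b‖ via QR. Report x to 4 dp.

v_1 = (0, -3, 0); ‖v_1‖ = 3.0000, so q_1 = (0.0000, -1.0000, 0.0000).
q_1·v_2 = 0.0000·4 + (-1.0000)·4 + 0.0000·(-1) = -4.0000.
u_2 = v_2 + 4.0000·q_1 = (4.0000, 0.0000, -1.0000).
‖u_2‖ = 4.1231, so q_2 = (0.9701, 0.0000, -0.2425).
Qᵀb = (2.0000, 1.9403).
Back-substitute: x_2 = 1.9403/4.1231 = 0.4706.
x_1 = (2.0000 + 4.0000·0.4706)/3.0000 = 1.2941.

x = (1.2941, 0.4706)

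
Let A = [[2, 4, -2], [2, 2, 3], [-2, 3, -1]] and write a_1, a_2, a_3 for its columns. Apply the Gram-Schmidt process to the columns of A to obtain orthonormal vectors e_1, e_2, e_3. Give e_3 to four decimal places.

a_1 = (2, 2, -2); ‖a_1‖ = 3.4641, so e_1 = (0.5774, 0.5774, -0.5774).
e_1·a_2 = 0.5774·4 + 0.5774·2 + (-0.5774)·3 = 1.7321.
u_2 = a_2 − 1.7321·e_1 = (3.0000, 1.0000, 4.0000).
‖u_2‖ = 5.0990, so e_2 = (0.5883, 0.1961, 0.7845).
e_1·a_3 = 0.5774·(-2) + 0.5774·3 + (-0.5774)·(-1) = 1.1547; e_2·a_3 = 0.5883·(-2) + 0.1961·3 + 0.7845·(-1) = -1.3728.
u_3 = a_3 − 1.1547·e_1 + 1.3728·e_2 = (-1.8590, 2.6026, 0.7436).
‖u_3‖ = 3.2836, so e_3 = (-0.5661, 0.7926, 0.2265).

e_3 = (-0.5661, 0.7926, 0.2265)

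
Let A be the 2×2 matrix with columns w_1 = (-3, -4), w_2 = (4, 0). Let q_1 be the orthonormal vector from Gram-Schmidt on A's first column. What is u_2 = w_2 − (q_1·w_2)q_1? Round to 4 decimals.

u_2 = (2.5600, -1.9200)

q_1 = w_1/‖w_1‖ = (-3, -4)/5.0000 = (-0.6000, -0.8000).
r_{12} = q_1·w_2 = -2.4000.
u_2 = w_2 + 2.4000·q_1 = (2.5600, -1.9200).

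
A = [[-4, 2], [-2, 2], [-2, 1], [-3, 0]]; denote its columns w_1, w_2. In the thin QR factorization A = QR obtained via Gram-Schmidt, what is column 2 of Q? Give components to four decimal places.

w_1 = (-4, -2, -2, -3); ‖w_1‖ = 5.7446, so e_1 = (-0.6963, -0.3482, -0.3482, -0.5222).
e_1·w_2 = (-0.6963)·2 + (-0.3482)·2 + (-0.3482)·1 + (-0.5222)·0 = -2.4371.
u_2 = w_2 + 2.4371·e_1 = (0.3030, 1.1515, 0.1515, -1.2727).
‖u_2‖ = 1.7495, so e_2 = (0.1732, 0.6582, 0.0866, -0.7275).

e_2 = (0.1732, 0.6582, 0.0866, -0.7275)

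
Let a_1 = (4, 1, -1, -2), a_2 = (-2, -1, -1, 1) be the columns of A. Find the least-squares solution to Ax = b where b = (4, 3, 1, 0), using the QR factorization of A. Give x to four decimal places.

a_1 = (4, 1, -1, -2); ‖a_1‖ = 4.6904, so e_1 = (0.8528, 0.2132, -0.2132, -0.4264).
e_1·a_2 = 0.8528·(-2) + 0.2132·(-1) + (-0.2132)·(-1) + (-0.4264)·1 = -2.1320.
u_2 = a_2 + 2.1320·e_1 = (-0.1818, -0.5455, -1.4545, 0.0909).
‖u_2‖ = 1.5667, so e_2 = (-0.1161, -0.3482, -0.9284, 0.0580).
Qᵀb = (3.8376, -2.4371).
Back-substitute: x_2 = -2.4371/1.5667 = -1.5556.
x_1 = (3.8376 + 2.1320·(-1.5556))/4.6904 = 0.1111.

x = (0.1111, -1.5556)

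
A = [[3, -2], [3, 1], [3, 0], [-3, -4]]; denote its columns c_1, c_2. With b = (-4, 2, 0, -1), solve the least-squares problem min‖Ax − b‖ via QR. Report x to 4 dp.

c_1 = (3, 3, 3, -3); ‖c_1‖ = 6.0000, so e_1 = (0.5000, 0.5000, 0.5000, -0.5000).
e_1·c_2 = 0.5000·(-2) + 0.5000·1 + 0.5000·0 + (-0.5000)·(-4) = 1.5000.
u_2 = c_2 − 1.5000·e_1 = (-2.7500, 0.2500, -0.7500, -3.2500).
‖u_2‖ = 4.3301, so e_2 = (-0.6351, 0.0577, -0.1732, -0.7506).
Qᵀb = (-0.5000, 3.4064).
Back-substitute: x_2 = 3.4064/4.3301 = 0.7867.
x_1 = (-0.5000 − 1.5000·0.7867)/6.0000 = -0.2800.

x = (-0.2800, 0.7867)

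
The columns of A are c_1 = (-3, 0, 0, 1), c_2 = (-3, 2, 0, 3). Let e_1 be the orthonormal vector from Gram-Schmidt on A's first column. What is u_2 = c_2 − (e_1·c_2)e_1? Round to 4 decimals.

c_1 = (-3, 0, 0, 1); ‖c_1‖ = 3.1623, so e_1 = (-0.9487, 0.0000, 0.0000, 0.3162).
e_1·c_2 = (-0.9487)·(-3) + 0.0000·2 + 0.0000·0 + 0.3162·3 = 3.7947.
u_2 = c_2 − 3.7947·e_1 = (0.6000, 2.0000, 0.0000, 1.8000).

u_2 = (0.6000, 2.0000, 0.0000, 1.8000)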